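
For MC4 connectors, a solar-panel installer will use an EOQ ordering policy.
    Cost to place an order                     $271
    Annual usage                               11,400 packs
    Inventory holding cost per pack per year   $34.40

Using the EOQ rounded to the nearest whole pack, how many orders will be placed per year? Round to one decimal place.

26.9 orders per year

EOQ = √(2DS/H) = √(2 × 11,400 × 271 / 34.4)
    = √(179,616.28) ≈ 423.81 → Q = 424
N = D/Q = 11,400/424 ≈ 26.887 orders/yr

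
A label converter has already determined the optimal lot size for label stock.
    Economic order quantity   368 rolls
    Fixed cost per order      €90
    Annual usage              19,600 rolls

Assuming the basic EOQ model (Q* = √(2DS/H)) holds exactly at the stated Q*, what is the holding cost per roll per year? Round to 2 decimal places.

€26.05

EOQ relation: Q² = 2DS/H, so rearrange for the unknown.
H = 2DS / Q² = 2 × 19,600 × 90 / 368² = 26.0515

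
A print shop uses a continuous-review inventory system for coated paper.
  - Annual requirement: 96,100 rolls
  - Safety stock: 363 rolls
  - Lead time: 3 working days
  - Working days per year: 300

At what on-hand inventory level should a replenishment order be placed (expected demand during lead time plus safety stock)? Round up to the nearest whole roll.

Daily demand d = 96,100 / 300 = 320.333 rolls/day
Demand during lead time = 320.333 × 3 = 961.00
Reorder point = 961.00 + 363 = 1,324.00 → round up

1,324 rolls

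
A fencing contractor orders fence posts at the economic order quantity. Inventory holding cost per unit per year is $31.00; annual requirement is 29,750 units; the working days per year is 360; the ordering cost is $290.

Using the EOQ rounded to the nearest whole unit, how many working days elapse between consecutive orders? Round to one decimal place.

2DS/H = 2·29,750·290/31 = 556,612.90
EOQ = √556,612.90 ≈ 746.06 → Q = 746 units
Cycle time = (working days × Q)/D = (360 × 746) / 29,750 = 9.027 days

9.0 days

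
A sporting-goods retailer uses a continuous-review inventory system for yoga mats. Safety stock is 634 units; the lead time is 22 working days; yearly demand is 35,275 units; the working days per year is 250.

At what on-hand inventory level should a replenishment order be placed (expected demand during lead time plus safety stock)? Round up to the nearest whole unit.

3,739 units

Daily demand d = 35,275 / 250 = 141.100 units/day
Demand during lead time = 141.100 × 22 = 3,104.20
Reorder point = 3,104.20 + 634 = 3,738.20 → round up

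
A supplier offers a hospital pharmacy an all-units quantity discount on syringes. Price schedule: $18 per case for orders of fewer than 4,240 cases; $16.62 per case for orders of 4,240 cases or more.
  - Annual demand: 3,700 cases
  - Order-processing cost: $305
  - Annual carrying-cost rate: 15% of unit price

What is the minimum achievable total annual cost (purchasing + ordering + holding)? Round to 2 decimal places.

$67,045.32

H₁ = 15%×$18 = $2.7000;  H₂ = 15%×$16.62 = $2.4930
EOQ₁ = √(2×3,700×305/2.7000) = 914.29  (< 4,240, feasible at tier 1)
EOQ₂ = √(2×3,700×305/2.4930) = 951.49  (< 4,240 → use Q = 4,240 at tier-2 price)
TC(tier 1 (EOQ₁), Q≈914.3) = $69,068.58
TC(tier 2, Q≈4,240.0) = $67,045.32
Minimum at tier 2: $67,045.32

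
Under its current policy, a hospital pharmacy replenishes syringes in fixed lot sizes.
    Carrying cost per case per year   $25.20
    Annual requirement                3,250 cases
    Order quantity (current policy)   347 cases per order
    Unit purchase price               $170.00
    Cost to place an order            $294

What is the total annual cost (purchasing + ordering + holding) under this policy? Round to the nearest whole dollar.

Orders/yr = 3,250/347 = 9.366; ordering cost = 9.366 × $294 = $2,753.60
Average inventory = 347/2 = 173.5; holding cost = 173.5 × $25.2 = $4,372.20
Purchase cost = D·C = 3,250 × 170 = $552,500.00
Total = $2,753.60 + $4,372.20 + $552,500.00 = $559,625.80

$559,626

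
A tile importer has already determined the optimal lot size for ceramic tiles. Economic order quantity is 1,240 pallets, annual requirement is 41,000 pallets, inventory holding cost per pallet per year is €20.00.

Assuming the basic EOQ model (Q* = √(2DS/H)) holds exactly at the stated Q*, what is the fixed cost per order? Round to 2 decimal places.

€375.02

EOQ relation: Q² = 2DS/H, so rearrange for the unknown.
S = Q²H / (2D) = 1,240² × 20 / (2 × 41,000) = 375.0244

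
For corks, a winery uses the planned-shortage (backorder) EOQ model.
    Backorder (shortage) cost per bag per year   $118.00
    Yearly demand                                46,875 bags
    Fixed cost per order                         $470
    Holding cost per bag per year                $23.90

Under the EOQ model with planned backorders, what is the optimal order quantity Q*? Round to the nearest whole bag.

1,489 bags

Basic EOQ = √(2·46,875·470/23.9) = 1,357.799
Backorder adjustment √((H+b)/b) = √((23.9+118)/118) = 1.0966
Q* = 1,357.799 × 1.0966 ≈ 1,488.97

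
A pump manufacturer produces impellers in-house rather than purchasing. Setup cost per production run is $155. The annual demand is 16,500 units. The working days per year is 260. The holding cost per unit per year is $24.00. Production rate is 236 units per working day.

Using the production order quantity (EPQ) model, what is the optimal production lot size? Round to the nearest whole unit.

d = 16,500/260 = 63.4615 units/day;  effective holding cost H(1 − d/p) = 24·(1 − 63.4615/236) = 17.54628
Q* = √(2DS / H_eff) = √(2·16,500·155 / 17.54628) ≈ 539.92

540 units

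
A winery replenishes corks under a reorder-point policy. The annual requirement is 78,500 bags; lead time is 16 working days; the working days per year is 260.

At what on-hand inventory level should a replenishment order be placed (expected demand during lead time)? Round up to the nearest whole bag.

4,831 bags

Daily demand d = 78,500 / 260 = 301.923 bags/day
Demand during lead time = 301.923 × 16 = 4,830.77
Reorder point = 4,830.77 → round up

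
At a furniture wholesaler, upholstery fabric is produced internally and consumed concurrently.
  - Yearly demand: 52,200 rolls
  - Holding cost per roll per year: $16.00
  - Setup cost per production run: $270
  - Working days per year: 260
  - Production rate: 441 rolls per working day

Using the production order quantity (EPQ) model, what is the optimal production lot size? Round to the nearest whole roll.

d = 52,200/260 = 200.7692 rolls/day;  effective holding cost H(1 − d/p) = 16·(1 − 200.7692/441) = 8.71586
Q* = √(2DS / H_eff) = √(2·52,200·270 / 8.71586) ≈ 1,798.36

1,798 rolls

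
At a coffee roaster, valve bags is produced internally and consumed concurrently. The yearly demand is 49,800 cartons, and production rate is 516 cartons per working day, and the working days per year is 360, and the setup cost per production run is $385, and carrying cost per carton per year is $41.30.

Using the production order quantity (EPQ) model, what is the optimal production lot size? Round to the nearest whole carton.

1,126 cartons

Daily demand d = 49,800/360 = 138.333; p = 516; 1 − d/p = 0.73191
EPQ = √(2DS / (H(1 − d/p)))
    = √(2 × 49,800 × 385 / (41.3 × 0.73191)) ≈ 1,126.30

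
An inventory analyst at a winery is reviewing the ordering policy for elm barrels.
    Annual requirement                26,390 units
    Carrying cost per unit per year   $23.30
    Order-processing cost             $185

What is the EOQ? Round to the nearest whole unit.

Optimal lot size Q* = (2 × 26,390 × $185 / $23.3)^½ ≈ 647.36

647 units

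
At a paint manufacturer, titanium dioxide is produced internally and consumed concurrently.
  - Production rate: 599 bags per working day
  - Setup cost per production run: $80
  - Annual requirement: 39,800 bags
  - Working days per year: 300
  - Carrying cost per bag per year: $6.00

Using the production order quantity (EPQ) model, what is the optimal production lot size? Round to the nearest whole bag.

Daily demand d = 39,800/300 = 132.667; p = 599; 1 − d/p = 0.77852
EPQ = √(2DS / (H(1 − d/p)))
    = √(2 × 39,800 × 80 / (6 × 0.77852)) ≈ 1,167.59

1,168 bags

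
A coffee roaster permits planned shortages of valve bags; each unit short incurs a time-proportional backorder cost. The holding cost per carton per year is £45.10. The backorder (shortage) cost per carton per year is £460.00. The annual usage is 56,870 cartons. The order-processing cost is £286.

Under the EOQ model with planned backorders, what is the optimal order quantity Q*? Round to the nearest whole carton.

890 cartons

Basic EOQ = √(2·56,870·286/45.1) = 849.281
Backorder adjustment √((H+b)/b) = √((45.1+460)/460) = 1.0479
Q* = 849.281 × 1.0479 ≈ 889.94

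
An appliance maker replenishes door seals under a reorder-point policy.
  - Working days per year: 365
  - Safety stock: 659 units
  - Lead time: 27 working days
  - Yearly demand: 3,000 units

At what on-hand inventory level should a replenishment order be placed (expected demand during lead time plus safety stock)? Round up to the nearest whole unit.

Daily demand d = 3,000 / 365 = 8.219 units/day
Demand during lead time = 8.219 × 27 = 221.92
Reorder point = 221.92 + 659 = 880.92 → round up

881 units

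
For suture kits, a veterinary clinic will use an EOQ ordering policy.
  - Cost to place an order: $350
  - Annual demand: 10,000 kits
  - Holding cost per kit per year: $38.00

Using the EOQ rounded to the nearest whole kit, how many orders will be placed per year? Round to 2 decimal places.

23.31 orders per year

EOQ = √(2DS/H) = √(2 × 10,000 × 350 / 38)
    = √(184,210.53) ≈ 429.20 → Q = 429
Orders per year = D/Q = 10,000 / 429 = 23.310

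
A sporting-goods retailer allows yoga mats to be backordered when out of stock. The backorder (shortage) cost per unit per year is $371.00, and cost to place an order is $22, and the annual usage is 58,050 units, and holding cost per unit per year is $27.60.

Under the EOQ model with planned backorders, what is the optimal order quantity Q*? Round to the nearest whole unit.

Basic EOQ = √(2·58,050·22/27.6) = 304.210
Backorder adjustment √((H+b)/b) = √((27.6+371)/371) = 1.0365
Q* = 304.210 × 1.0365 ≈ 315.32

315 units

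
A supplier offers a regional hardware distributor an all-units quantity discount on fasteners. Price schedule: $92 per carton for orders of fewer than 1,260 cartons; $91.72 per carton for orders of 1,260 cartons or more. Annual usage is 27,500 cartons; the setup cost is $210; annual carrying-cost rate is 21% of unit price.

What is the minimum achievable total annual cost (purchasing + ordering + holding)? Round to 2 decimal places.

$2,539,017.89

H₁ = 21%×$92 = $19.3200;  H₂ = 21%×$91.72 = $19.2612
EOQ₁ = √(2×27,500×210/19.3200) = 773.19  (< 1,260, feasible at tier 1)
EOQ₂ = √(2×27,500×210/19.2612) = 774.37  (< 1,260 → use Q = 1,260 at tier-2 price)
TC(tier 1 (EOQ₁), Q≈773.2) = $2,544,938.07
TC(tier 2, Q≈1,260.0) = $2,539,017.89
Minimum at tier 2: $2,539,017.89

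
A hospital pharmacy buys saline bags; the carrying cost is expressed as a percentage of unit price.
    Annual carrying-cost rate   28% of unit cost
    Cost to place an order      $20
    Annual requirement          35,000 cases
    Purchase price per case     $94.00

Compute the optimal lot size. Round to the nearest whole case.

H = i·C = 0.28 × $94 = $26.3200 per case-year
EOQ = √(2DS/H) = √(2 × 35,000 × 20 / 26.32)
    = √(53,191.49) ≈ 230.63

231 cases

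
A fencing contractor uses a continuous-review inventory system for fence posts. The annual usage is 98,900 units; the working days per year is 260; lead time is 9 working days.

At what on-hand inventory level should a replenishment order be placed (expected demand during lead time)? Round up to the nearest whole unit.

3,424 units

Daily demand d = 98,900 / 260 = 380.385 units/day
Demand during lead time = 380.385 × 9 = 3,423.46
Reorder point = 3,423.46 → round up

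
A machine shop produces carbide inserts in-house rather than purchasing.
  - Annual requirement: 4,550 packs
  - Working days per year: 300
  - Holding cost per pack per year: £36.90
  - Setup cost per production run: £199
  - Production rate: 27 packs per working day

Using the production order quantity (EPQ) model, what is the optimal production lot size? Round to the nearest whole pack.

d = 4,550/300 = 15.1667 packs/day;  effective holding cost H(1 − d/p) = 36.9·(1 − 15.1667/27) = 16.17222
Q* = √(2DS / H_eff) = √(2·4,550·199 / 16.17222) ≈ 334.63

335 packs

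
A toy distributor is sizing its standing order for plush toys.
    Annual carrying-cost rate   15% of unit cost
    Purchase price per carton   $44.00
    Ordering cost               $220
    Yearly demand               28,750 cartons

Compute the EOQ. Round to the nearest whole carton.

Holding cost per carton per year: H = 15% × $44 = $6.6000
EOQ = √(2DS/H) = √(2 × 28,750 × 220 / 6.6)
    = √(1,916,666.67) ≈ 1,384.44

1,384 cartons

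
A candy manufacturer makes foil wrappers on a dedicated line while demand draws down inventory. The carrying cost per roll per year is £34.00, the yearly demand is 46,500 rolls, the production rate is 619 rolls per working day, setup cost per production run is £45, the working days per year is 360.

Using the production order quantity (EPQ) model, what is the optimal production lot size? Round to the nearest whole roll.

Daily demand d = 46,500/360 = 129.167; p = 619; 1 − d/p = 0.79133
EPQ = √(2DS / (H(1 − d/p)))
    = √(2 × 46,500 × 45 / (34 × 0.79133)) ≈ 394.39

394 rolls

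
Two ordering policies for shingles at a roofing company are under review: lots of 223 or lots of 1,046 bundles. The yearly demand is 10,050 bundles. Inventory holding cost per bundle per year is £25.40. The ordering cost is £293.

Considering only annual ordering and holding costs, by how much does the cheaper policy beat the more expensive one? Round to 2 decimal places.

£62.54

For each Q, cost = (D/Q)·S + (Q/2)·H.
TC(223) = (10,050/223)×293 + (223/2)×25.4 = £16,036.81
TC(1,046) = (10,050/1,046)×293 + (1,046/2)×25.4 = £16,099.35
Lots of 223 are cheaper by £62.54.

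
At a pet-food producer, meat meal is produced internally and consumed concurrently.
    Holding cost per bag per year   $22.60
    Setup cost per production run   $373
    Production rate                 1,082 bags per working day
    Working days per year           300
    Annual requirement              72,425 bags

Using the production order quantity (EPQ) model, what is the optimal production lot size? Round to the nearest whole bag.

Daily demand d = 72,425/300 = 241.417; p = 1082; 1 − d/p = 0.77688
EPQ = √(2DS / (H(1 − d/p)))
    = √(2 × 72,425 × 373 / (22.6 × 0.77688)) ≈ 1,754.21

1,754 bags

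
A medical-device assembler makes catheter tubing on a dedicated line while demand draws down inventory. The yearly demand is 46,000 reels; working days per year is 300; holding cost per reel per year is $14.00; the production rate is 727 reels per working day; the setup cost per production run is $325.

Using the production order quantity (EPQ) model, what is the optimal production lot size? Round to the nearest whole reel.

1,645 reels

d = 46,000/300 = 153.3333 reels/day;  effective holding cost H(1 − d/p) = 14·(1 − 153.3333/727) = 11.04723
Q* = √(2DS / H_eff) = √(2·46,000·325 / 11.04723) ≈ 1,645.16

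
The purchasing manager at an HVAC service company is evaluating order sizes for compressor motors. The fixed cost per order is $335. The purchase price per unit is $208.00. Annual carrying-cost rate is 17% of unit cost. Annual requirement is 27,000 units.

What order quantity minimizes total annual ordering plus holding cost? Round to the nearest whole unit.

715 units

H = i·C = 0.17 × $208 = $35.3600 per unit-year
Optimal lot size Q* = (2 × 27,000 × $335 / $35.36)^½ ≈ 715.26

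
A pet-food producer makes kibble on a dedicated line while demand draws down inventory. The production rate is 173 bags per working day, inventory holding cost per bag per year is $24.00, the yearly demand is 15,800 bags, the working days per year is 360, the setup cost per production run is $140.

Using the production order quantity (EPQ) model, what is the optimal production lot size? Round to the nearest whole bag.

497 bags

d = 15,800/360 = 43.8889 bags/day;  effective holding cost H(1 − d/p) = 24·(1 − 43.8889/173) = 17.91137
Q* = √(2DS / H_eff) = √(2·15,800·140 / 17.91137) ≈ 496.98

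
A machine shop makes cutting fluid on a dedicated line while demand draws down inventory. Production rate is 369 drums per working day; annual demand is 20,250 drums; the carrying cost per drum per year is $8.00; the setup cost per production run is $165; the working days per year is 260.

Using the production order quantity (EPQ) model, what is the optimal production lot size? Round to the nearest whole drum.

1,029 drums

Daily demand d = 20,250/260 = 77.885; p = 369; 1 − d/p = 0.78893
EPQ = √(2DS / (H(1 − d/p)))
    = √(2 × 20,250 × 165 / (8 × 0.78893)) ≈ 1,028.98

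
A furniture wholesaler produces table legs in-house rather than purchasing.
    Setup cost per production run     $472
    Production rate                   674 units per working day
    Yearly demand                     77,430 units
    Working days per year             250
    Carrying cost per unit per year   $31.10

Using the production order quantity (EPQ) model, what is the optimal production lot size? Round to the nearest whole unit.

Daily demand d = 77,430/250 = 309.720; p = 674; 1 − d/p = 0.54047
EPQ = √(2DS / (H(1 − d/p)))
    = √(2 × 77,430 × 472 / (31.1 × 0.54047)) ≈ 2,085.32

2,085 units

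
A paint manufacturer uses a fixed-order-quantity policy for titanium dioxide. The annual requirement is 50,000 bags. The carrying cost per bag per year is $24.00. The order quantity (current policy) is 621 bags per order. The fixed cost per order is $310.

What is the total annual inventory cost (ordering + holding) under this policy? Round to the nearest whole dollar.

Ordering: D/Q × S = 50,000/621 × $310 = $24,959.74
Holding:  Q/2 × H = 621/2 × $24 = $7,452.00
Total = $24,959.74 + $7,452.00 = $32,411.74

$32,412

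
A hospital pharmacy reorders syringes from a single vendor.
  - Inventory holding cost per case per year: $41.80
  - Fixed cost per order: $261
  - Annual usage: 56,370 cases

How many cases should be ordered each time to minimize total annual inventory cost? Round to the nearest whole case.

839 cases

2DS/H = 2·56,370·261/41.8 = 703,950.72
EOQ = √703,950.72 ≈ 839.02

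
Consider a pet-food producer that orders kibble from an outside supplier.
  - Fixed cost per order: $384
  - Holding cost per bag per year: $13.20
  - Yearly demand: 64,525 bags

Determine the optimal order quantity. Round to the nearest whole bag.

1,938 bags

Optimal lot size Q* = (2 × 64,525 × $384 / $13.2)^½ ≈ 1,937.57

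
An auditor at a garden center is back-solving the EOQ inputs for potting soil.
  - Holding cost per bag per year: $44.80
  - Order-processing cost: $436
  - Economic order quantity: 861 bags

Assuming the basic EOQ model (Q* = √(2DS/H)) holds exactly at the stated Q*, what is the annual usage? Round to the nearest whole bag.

From Q* = √(2DS/H) ⇒ Q*² = 2DS/H.
D = Q²H / (2S) = 861² × 44.8 / (2 × 436) = 38,086.22

38,086 bags per year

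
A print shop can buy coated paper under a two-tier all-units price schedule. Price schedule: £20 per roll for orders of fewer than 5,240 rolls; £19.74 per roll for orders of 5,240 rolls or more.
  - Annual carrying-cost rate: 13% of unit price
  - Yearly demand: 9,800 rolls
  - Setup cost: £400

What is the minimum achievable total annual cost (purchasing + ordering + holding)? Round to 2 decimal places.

H₁ = 13%×£20 = £2.6000;  H₂ = 13%×£19.74 = £2.5662
EOQ₁ = √(2×9,800×400/2.6000) = 1,736.49  (< 5,240, feasible at tier 1)
EOQ₂ = √(2×9,800×400/2.5662) = 1,747.88  (< 5,240 → use Q = 5,240 at tier-2 price)
TC(tier 1 (EOQ₁), Q≈1,736.5) = £200,514.86
TC(tier 2, Q≈5,240.0) = £200,923.54
Minimum at tier 1 (EOQ₁): £200,514.86

£200,514.86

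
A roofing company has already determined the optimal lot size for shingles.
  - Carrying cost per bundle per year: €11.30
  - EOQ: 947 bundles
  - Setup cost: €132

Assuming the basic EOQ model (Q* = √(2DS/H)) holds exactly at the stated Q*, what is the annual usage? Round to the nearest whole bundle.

38,386 bundles per year

EOQ relation: Q² = 2DS/H, so rearrange for the unknown.
D = Q²H / (2S) = 947² × 11.3 / (2 × 132) = 38,386.14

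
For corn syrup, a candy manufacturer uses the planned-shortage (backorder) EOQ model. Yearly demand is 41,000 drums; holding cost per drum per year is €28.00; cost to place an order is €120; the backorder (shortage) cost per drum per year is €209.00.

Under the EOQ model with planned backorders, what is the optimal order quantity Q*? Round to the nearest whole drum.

Basic EOQ = √(2·41,000·120/28) = 592.814
Backorder adjustment √((H+b)/b) = √((28+209)/209) = 1.0649
Q* = 592.814 × 1.0649 ≈ 631.28

631 drums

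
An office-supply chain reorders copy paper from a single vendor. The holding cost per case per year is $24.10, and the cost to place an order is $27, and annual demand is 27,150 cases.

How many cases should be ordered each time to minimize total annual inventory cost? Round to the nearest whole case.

247 cases

EOQ = √(2DS/H) = √(2 × 27,150 × 27 / 24.1)
    = √(60,834.02) ≈ 246.65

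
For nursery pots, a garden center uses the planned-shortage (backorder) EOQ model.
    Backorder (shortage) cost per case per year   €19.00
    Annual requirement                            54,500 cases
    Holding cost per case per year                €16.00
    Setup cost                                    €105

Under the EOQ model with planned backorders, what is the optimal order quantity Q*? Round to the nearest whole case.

Basic EOQ = √(2·54,500·105/16) = 845.761
Backorder adjustment √((H+b)/b) = √((16+19)/19) = 1.3572
Q* = 845.761 × 1.3572 ≈ 1,147.90

1,148 cases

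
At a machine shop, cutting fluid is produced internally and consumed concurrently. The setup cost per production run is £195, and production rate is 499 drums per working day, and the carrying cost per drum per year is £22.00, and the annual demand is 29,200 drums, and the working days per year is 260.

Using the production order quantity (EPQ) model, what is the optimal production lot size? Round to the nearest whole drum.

817 drums

d = 29,200/260 = 112.3077 drums/day;  effective holding cost H(1 − d/p) = 22·(1 − 112.3077/499) = 17.04856
Q* = √(2DS / H_eff) = √(2·29,200·195 / 17.04856) ≈ 817.30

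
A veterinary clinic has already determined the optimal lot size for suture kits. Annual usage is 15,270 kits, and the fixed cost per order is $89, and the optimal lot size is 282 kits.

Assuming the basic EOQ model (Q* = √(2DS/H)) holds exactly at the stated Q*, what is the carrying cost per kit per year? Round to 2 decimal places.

$34.18

From Q* = √(2DS/H) ⇒ Q*² = 2DS/H.
H = 2DS / Q² = 2 × 15,270 × 89 / 282² = 34.1791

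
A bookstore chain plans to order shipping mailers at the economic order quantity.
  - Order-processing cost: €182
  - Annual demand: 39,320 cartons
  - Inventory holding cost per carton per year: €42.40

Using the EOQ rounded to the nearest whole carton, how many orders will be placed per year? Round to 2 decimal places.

Optimal lot size Q* = (2 × 39,320 × €182 / €42.4)^½ ≈ 581.00 → Q = 581
N = D/Q = 39,320/581 ≈ 67.676 orders/yr

67.68 orders per year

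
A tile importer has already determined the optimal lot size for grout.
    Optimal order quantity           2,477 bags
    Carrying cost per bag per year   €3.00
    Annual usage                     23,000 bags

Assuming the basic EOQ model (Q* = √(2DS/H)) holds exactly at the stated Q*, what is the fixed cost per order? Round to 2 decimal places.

€400.14

Since Q* = (2DS/H)^½, squaring gives Q*²·H = 2DS.
S = Q²H / (2D) = 2,477² × 3 / (2 × 23,000) = 400.1432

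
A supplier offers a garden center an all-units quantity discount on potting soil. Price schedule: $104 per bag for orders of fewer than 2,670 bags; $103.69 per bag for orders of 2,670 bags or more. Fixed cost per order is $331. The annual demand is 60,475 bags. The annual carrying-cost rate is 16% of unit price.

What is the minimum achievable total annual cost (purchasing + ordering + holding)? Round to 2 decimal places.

H₁ = 16%×$104 = $16.6400;  H₂ = 16%×$103.69 = $16.5904
EOQ₁ = √(2×60,475×331/16.6400) = 1,551.10  (< 2,670, feasible at tier 1)
EOQ₂ = √(2×60,475×331/16.5904) = 1,553.42  (< 2,670 → use Q = 2,670 at tier-2 price)
TC(tier 1 (EOQ₁), Q≈1,551.1) = $6,315,210.33
TC(tier 2, Q≈2,670.0) = $6,300,298.02
Minimum at tier 2: $6,300,298.02

$6,300,298.02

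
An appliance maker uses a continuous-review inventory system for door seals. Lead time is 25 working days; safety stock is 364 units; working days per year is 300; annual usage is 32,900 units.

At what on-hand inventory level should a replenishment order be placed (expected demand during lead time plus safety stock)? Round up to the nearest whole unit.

3,106 units

Daily demand d = 32,900 / 300 = 109.667 units/day
Demand during lead time = 109.667 × 25 = 2,741.67
Reorder point = 2,741.67 + 364 = 3,105.67 → round up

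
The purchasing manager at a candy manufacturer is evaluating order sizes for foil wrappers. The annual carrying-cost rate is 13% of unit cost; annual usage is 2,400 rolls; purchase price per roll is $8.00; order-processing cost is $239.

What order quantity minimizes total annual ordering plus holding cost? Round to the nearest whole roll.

1,050 rolls

Carrying cost H = $8 × 13% = $1.0400/roll/yr
Optimal lot size Q* = (2 × 2,400 × $239 / $1.04)^½ ≈ 1,050.27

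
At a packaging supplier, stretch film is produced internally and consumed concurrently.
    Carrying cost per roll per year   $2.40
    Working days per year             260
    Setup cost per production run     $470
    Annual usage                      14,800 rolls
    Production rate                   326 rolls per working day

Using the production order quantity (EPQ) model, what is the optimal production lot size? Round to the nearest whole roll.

Daily demand d = 14,800/260 = 56.923; p = 326; 1 − d/p = 0.82539
EPQ = √(2DS / (H(1 − d/p)))
    = √(2 × 14,800 × 470 / (2.4 × 0.82539)) ≈ 2,650.08

2,650 rolls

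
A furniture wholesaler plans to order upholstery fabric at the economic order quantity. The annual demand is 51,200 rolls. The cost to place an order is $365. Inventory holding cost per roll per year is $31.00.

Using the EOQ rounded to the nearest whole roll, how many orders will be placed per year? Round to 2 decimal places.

46.63 orders per year

Optimal lot size Q* = (2 × 51,200 × $365 / $31)^½ ≈ 1,098.03 → Q = 1,098
N = D/Q = 51,200/1,098 ≈ 46.630 orders/yr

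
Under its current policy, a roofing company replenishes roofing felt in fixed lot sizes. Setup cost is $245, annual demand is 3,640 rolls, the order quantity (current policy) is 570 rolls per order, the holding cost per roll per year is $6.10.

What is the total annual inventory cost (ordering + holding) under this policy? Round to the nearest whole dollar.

$3,303

Ordering: D/Q × S = 3,640/570 × $245 = $1,564.56
Holding:  Q/2 × H = 570/2 × $6.1 = $1,738.50
Total = $1,564.56 + $1,738.50 = $3,303.06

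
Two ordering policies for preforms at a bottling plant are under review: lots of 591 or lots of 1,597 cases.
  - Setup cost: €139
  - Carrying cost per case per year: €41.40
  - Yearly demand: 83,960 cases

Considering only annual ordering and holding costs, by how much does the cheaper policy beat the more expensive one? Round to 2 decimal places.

For each Q, cost = (D/Q)·S + (Q/2)·H.
TC(591) = (83,960/591)×139 + (591/2)×41.4 = €31,980.64
TC(1,597) = (83,960/1,597)×139 + (1,597/2)×41.4 = €40,365.63
|ΔTC| = |€31,980.64 − €40,365.63| = €8,384.99

€8,384.99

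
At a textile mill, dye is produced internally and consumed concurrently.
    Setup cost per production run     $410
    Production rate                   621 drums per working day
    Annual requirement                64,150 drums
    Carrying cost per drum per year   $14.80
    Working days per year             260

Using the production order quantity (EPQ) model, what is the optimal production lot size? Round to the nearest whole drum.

d = 64,150/260 = 246.7308 drums/day;  effective holding cost H(1 − d/p) = 14.8·(1 − 246.7308/621) = 8.91978
Q* = √(2DS / H_eff) = √(2·64,150·410 / 8.91978) ≈ 2,428.44

2,428 drums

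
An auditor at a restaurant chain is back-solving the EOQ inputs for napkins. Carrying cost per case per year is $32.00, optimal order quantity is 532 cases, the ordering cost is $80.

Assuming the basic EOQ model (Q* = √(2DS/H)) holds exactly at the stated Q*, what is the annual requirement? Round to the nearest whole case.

EOQ relation: Q² = 2DS/H, so rearrange for the unknown.
D = Q²H / (2S) = 532² × 32 / (2 × 80) = 56,604.80

56,605 cases per year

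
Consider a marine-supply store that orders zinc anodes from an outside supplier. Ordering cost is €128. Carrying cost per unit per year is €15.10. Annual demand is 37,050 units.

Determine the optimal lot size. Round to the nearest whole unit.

Q* = √(2·D·S / H) = √(2·37,050·128 / 15.1) = √628,132.5 ≈ 792.55

793 units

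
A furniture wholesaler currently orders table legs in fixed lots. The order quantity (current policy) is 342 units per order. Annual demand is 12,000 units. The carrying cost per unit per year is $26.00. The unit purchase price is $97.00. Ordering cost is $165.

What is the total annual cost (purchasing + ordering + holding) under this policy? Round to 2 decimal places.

$1,174,235.47

Orders/yr = 12,000/342 = 35.088; ordering cost = 35.088 × $165 = $5,789.47
Average inventory = 342/2 = 171; holding cost = 171 × $26 = $4,446.00
Purchase cost = D·C = 12,000 × 97 = $1,164,000.00
Total = $5,789.47 + $4,446.00 + $1,164,000.00 = $1,174,235.47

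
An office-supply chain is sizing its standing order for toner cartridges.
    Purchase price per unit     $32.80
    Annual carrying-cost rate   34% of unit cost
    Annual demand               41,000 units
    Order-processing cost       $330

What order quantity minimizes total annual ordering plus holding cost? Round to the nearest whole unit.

H = i·C = 0.34 × $32.8 = $11.1520 per unit-year
EOQ = √(2DS/H) = √(2 × 41,000 × 330 / 11.152)
    = √(2,426,470.59) ≈ 1,557.71

1,558 units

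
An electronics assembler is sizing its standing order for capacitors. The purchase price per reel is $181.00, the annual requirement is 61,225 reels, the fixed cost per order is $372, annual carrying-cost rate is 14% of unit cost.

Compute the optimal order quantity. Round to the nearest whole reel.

1,341 reels

Carrying cost H = $181 × 14% = $25.3400/reel/yr
Optimal lot size Q* = (2 × 61,225 × $372 / $25.34)^½ ≈ 1,340.75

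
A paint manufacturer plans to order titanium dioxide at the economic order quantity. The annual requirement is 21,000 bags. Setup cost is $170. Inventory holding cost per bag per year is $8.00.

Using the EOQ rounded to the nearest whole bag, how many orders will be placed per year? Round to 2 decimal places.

Optimal lot size Q* = (2 × 21,000 × $170 / $8)^½ ≈ 944.72 → Q = 945
N = D/Q = 21,000/945 ≈ 22.222 orders/yr

22.22 orders per year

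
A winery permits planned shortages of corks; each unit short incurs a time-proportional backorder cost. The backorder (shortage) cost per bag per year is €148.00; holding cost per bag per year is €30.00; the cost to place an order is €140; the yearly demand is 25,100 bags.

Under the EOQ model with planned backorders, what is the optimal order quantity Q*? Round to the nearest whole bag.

531 bags

Basic EOQ = √(2·25,100·140/30) = 484.011
Backorder adjustment √((H+b)/b) = √((30+148)/148) = 1.0967
Q* = 484.011 × 1.0967 ≈ 530.80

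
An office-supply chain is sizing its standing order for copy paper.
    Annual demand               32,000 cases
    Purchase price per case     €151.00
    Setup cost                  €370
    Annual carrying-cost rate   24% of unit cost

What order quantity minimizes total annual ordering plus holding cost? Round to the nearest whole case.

Carrying cost H = €151 × 24% = €36.2400/case/yr
Q* = √(2·D·S / H) = √(2·32,000·370 / 36.24) = √653,421.6 ≈ 808.34

808 cases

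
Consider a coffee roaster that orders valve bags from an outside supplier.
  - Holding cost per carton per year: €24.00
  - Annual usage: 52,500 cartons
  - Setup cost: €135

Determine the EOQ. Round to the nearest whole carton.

769 cartons

Optimal lot size Q* = (2 × 52,500 × €135 / €24)^½ ≈ 768.52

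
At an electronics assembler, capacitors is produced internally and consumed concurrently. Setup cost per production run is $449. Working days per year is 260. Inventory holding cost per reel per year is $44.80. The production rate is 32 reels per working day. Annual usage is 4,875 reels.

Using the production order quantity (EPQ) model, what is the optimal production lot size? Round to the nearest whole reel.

486 reels

Daily demand d = 4,875/260 = 18.750; p = 32; 1 − d/p = 0.41406
EPQ = √(2DS / (H(1 − d/p)))
    = √(2 × 4,875 × 449 / (44.8 × 0.41406)) ≈ 485.80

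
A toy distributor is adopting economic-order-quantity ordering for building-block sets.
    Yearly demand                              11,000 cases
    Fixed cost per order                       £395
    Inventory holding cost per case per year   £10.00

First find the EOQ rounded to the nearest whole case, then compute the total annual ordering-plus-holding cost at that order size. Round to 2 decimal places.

EOQ = √(2DS/H) = √(2 × 11,000 × 395 / 10)
    = √(869,000.00) ≈ 932.20 → Q = 932 cases
Annual ordering cost = (D/Q)·S = (11,000/932) × 395 = £4,662.02
Annual holding cost  = (Q/2)·H = (932/2) × 10 = £4,660.00
Total = £4,662.02 + £4,660.00 = £9,322.02

£9,322.02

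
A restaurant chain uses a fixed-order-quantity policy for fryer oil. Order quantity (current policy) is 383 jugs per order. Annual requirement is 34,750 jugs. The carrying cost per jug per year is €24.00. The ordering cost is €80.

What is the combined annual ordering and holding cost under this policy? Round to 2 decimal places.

€11,854.49

Ordering: D/Q × S = 34,750/383 × €80 = €7,258.49
Holding:  Q/2 × H = 383/2 × €24 = €4,596.00
Total = €7,258.49 + €4,596.00 = €11,854.49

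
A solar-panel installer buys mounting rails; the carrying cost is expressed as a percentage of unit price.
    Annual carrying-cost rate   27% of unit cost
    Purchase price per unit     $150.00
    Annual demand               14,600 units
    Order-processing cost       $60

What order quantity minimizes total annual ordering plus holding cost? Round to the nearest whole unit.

208 units

H = i·C = 0.27 × $150 = $40.5000 per unit-year
2DS/H = 2·14,600·60/40.5 = 43,259.26
EOQ = √43,259.26 ≈ 207.99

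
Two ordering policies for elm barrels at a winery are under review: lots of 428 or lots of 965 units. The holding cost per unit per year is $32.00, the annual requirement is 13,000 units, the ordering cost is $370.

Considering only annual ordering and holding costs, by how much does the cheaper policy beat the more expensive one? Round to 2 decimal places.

$2,338.14

Annual cost at Q: ordering D·S/Q plus holding Q·H/2.
TC(428) = (13,000/428)×370 + (428/2)×32 = $18,086.32
TC(965) = (13,000/965)×370 + (965/2)×32 = $20,424.46
|ΔTC| = |$18,086.32 − $20,424.46| = $2,338.14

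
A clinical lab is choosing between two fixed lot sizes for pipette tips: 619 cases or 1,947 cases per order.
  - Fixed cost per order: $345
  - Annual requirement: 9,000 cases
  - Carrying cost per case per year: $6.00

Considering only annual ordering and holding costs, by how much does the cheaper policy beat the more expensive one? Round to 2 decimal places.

TC(Q) = (D/Q)S + (Q/2)H
TC(619) = (9,000/619)×345 + (619/2)×6 = $6,873.16
TC(1,947) = (9,000/1,947)×345 + (1,947/2)×6 = $7,435.76
|ΔTC| = |$6,873.16 − $7,435.76| = $562.61

$562.61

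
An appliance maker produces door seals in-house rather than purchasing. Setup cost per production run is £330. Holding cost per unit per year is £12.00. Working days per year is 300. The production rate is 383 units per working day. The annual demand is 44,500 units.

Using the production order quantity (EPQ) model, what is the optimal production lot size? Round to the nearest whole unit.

1,999 units

Daily demand d = 44,500/300 = 148.333; p = 383; 1 − d/p = 0.61271
EPQ = √(2DS / (H(1 − d/p)))
    = √(2 × 44,500 × 330 / (12 × 0.61271)) ≈ 1,998.64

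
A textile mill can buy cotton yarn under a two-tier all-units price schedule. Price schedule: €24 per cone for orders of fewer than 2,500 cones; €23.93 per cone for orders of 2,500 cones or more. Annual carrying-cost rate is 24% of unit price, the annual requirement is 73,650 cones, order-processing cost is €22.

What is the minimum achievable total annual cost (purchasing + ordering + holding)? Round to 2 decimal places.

H₁ = 24%×€24 = €5.7600;  H₂ = 24%×€23.93 = €5.7432
EOQ₁ = √(2×73,650×22/5.7600) = 750.07  (< 2,500, feasible at tier 1)
EOQ₂ = √(2×73,650×22/5.7432) = 751.17  (< 2,500 → use Q = 2,500 at tier-2 price)
TC(tier 1 (EOQ₁), Q≈750.1) = €1,771,920.40
TC(tier 2, Q≈2,500.0) = €1,770,271.62
Minimum at tier 2: €1,770,271.62

€1,770,271.62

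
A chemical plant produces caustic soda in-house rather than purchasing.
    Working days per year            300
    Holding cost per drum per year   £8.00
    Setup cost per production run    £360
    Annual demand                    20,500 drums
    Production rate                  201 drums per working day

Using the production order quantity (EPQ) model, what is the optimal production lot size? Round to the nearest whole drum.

1,672 drums

Daily demand d = 20,500/300 = 68.333; p = 201; 1 − d/p = 0.66003
EPQ = √(2DS / (H(1 − d/p)))
    = √(2 × 20,500 × 360 / (8 × 0.66003)) ≈ 1,671.92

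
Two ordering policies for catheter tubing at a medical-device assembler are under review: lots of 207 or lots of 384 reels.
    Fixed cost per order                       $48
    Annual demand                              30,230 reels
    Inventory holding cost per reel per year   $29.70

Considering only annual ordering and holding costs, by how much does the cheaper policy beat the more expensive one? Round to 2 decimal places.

For each Q, cost = (D/Q)·S + (Q/2)·H.
TC(207) = (30,230/207)×48 + (207/2)×29.7 = $10,083.81
TC(384) = (30,230/384)×48 + (384/2)×29.7 = $9,481.15
Cheaper: Q = 384.  Difference = $602.66

$602.66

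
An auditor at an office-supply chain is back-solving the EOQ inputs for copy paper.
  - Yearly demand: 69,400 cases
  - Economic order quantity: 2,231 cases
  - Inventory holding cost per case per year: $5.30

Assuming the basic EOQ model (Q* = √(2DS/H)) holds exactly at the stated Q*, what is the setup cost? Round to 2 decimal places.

$190.06

Since Q* = (2DS/H)^½, squaring gives Q*²·H = 2DS.
S = Q²H / (2D) = 2,231² × 5.3 / (2 × 69,400) = 190.0577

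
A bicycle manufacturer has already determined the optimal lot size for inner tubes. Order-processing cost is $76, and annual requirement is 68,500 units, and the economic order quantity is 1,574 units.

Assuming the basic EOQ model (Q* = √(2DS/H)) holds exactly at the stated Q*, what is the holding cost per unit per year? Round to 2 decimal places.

EOQ relation: Q² = 2DS/H, so rearrange for the unknown.
H = 2DS / Q² = 2 × 68,500 × 76 / 1,574² = 4.2027

$4.20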